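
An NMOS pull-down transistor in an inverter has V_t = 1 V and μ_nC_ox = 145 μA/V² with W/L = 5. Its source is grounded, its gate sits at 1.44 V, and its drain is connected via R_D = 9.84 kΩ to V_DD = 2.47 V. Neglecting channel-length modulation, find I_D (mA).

I_D = 0.0702 mA

V_GS = V_G = 1.44 V, so V_ov = 1.44 − 1 = 0.44 V.
k_n = μ_nC_ox · (W/L) = 0.725 mA/V².
Assume saturation: I_D = ½ k_n V_ov² = 0.5 × 0.725 × 0.44² = 0.0702 mA, giving V_DS = V_DD − I_D R_D = 2.47 − 0.0702 × 9.84 = 1.78 V.
V_DS = 1.78 V ≥ V_ov = 0.44 V, confirming saturation.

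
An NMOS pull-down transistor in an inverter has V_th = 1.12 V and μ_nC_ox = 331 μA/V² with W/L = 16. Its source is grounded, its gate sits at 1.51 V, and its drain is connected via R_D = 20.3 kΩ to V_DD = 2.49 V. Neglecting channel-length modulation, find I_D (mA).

I_D = 0.120 mA

V_GS = V_G = 1.51 V, so V_ov = 1.51 − 1.12 = 0.39 V.
k_n = μ_nC_ox · (W/L) = 5.296 mA/V².
Assume saturation: I_D = ½ k_n V_ov² = 0.5 × 5.296 × 0.39² = 0.403 mA, giving V_DS = V_DD − I_D R_D = 2.49 − 0.403 × 20.3 = -5.69 V.
But -5.69 V < V_ov = 0.39 V, so the device is actually in triode.
In triode I_D = k_n[V_ov V_DS − ½ V_DS²] and I_D = (V_DD − V_DS)/R_D. Equating: 53.8 V_DS² − 42.93 V_DS + 2.49 = 0, giving V_DS = 0.063 V (the root below V_ov).
I_D = (2.49 − 0.063) / 20.3 = 0.12 mA.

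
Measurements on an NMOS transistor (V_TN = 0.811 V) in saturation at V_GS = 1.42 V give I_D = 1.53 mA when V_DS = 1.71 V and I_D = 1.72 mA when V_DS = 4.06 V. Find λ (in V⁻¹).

λ = 0.0581 V⁻¹

With V_GS fixed, I_D ∝ (1 + λ V_DS) in saturation, so I_D2/I_D1 = (1 + λ V_DS2)/(1 + λ V_DS1).
1.72/1.53 = 1.124 = (1 + 4.06 λ)/(1 + 1.71 λ).
Solving: λ (I_D1 V_DS2 − I_D2 V_DS1) = I_D2 − I_D1, so λ = (1.72 − 1.53) / (1.53 × 4.06 − 1.72 × 1.71) = 0.19 / 3.27 = 0.0581 V⁻¹.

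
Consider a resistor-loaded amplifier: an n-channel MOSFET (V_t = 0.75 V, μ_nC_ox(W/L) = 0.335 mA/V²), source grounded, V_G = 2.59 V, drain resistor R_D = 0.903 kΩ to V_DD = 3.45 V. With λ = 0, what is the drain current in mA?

I_D = 0.567 mA

V_GS = V_G = 2.59 V, so V_ov = 2.59 − 0.75 = 1.84 V.
Assume saturation: I_D = ½ k_n V_ov² = 0.5 × 0.335 × 1.84² = 0.567 mA, giving V_DS = V_DD − I_D R_D = 3.45 − 0.567 × 0.903 = 2.94 V.
V_DS = 2.94 V ≥ V_ov = 1.84 V, confirming saturation.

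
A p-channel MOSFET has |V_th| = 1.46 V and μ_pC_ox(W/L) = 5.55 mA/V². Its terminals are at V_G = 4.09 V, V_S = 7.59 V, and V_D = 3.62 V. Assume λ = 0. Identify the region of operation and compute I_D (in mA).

Saturation; I_D = 11.5 mA

V_SG = V_S − V_G = 7.59 − 4.09 = 3.5 V; V_SD = V_S − V_D = 7.59 − 3.62 = 3.97 V.
V_ov = V_SG − |V_th| = 3.5 − 1.46 = 2.04 V.
Since V_SD = 3.97 V ≥ V_ov = 2.04 V, the device is in saturation.
I_D = ½ k_p V_ov² = 0.5 × 5.55 × 2.04² = 11.5 mA.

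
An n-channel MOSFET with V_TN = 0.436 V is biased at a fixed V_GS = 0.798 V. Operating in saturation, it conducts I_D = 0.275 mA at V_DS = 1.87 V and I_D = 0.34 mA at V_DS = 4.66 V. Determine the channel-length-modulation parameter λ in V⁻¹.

With V_GS fixed, I_D ∝ (1 + λ V_DS) in saturation, so I_D2/I_D1 = (1 + λ V_DS2)/(1 + λ V_DS1).
0.34/0.275 = 1.236 = (1 + 4.66 λ)/(1 + 1.87 λ).
Solving: λ (I_D1 V_DS2 − I_D2 V_DS1) = I_D2 − I_D1, so λ = (0.34 − 0.275) / (0.275 × 4.66 − 0.34 × 1.87) = 0.065 / 0.646 = 0.101 V⁻¹.

λ = 0.101 V⁻¹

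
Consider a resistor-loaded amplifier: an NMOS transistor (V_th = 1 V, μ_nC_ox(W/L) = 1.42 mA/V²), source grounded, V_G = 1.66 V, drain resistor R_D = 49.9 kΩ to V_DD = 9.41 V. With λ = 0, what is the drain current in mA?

V_GS = V_G = 1.66 V, so V_ov = 1.66 − 1 = 0.66 V.
Assume saturation: I_D = ½ k_n V_ov² = 0.5 × 1.42 × 0.66² = 0.309 mA, giving V_DS = V_DD − I_D R_D = 9.41 − 0.309 × 49.9 = -6.02 V.
But -6.02 V < V_ov = 0.66 V, so the device is actually in triode.
In triode I_D = k_n[V_ov V_DS − ½ V_DS²] and I_D = (V_DD − V_DS)/R_D. Equating: 35.4 V_DS² − 47.77 V_DS + 9.41 = 0, giving V_DS = 0.24 V (the root below V_ov).
I_D = (9.41 − 0.24) / 49.9 = 0.184 mA.

I_D = 0.184 mA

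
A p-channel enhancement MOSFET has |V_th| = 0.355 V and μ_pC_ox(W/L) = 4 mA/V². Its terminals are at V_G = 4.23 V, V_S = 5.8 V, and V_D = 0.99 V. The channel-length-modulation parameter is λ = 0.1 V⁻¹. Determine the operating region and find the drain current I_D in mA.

Saturation; I_D = 4.37 mA

V_SG = V_S − V_G = 5.8 − 4.23 = 1.57 V; V_SD = V_S − V_D = 5.8 − 0.99 = 4.81 V.
V_ov = V_SG − |V_th| = 1.57 − 0.355 = 1.21 V.
Since V_SD = 4.81 V ≥ V_ov = 1.21 V, the device is in saturation.
I_D = ½ k_p V_ov² (1 + λ V_SD) = 0.5 × 4 × 1.21² × (1 + 0.1 × 4.81) = 4.37 mA.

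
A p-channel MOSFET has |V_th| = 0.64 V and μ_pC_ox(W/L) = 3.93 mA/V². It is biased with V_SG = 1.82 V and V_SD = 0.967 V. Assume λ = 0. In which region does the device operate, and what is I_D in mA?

Triode; I_D = 2.65 mA

V_ov = V_SG − |V_th| = 1.82 − 0.64 = 1.18 V.
Since V_SD = 0.967 V < V_ov = 1.18 V, the device is in the triode region.
I_D = k_p [V_ov · V_SD − ½ V_SD²] = 3.93 × [1.18 × 0.967 − 0.5 × 0.967²] = 2.65 mA.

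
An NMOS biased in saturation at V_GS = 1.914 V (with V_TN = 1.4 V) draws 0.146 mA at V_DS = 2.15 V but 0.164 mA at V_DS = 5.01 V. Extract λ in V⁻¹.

λ = 0.0475 V⁻¹

With V_GS fixed, I_D ∝ (1 + λ V_DS) in saturation, so I_D2/I_D1 = (1 + λ V_DS2)/(1 + λ V_DS1).
0.164/0.146 = 1.123 = (1 + 5.01 λ)/(1 + 2.15 λ).
Solving: λ (I_D1 V_DS2 − I_D2 V_DS1) = I_D2 − I_D1, so λ = (0.164 − 0.146) / (0.146 × 5.01 − 0.164 × 2.15) = 0.018 / 0.379 = 0.0475 V⁻¹.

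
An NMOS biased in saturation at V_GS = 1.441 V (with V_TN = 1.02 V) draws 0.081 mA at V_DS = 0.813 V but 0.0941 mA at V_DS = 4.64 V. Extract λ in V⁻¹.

With V_GS fixed, I_D ∝ (1 + λ V_DS) in saturation, so I_D2/I_D1 = (1 + λ V_DS2)/(1 + λ V_DS1).
0.0941/0.081 = 1.162 = (1 + 4.64 λ)/(1 + 0.813 λ).
Solving: λ (I_D1 V_DS2 − I_D2 V_DS1) = I_D2 − I_D1, so λ = (0.0941 − 0.081) / (0.081 × 4.64 − 0.0941 × 0.813) = 0.0131 / 0.299 = 0.0438 V⁻¹.

λ = 0.0438 V⁻¹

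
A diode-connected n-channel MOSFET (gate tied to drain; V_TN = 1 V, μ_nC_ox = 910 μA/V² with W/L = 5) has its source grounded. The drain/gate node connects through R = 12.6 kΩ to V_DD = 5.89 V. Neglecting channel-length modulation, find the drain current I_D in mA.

I_D = 0.357 mA

With gate tied to drain, V_GS = V_DS ≥ V_GS − V_TN, so the device is in saturation.
k_n = μ_nC_ox · (W/L) = 4.55 mA/V².
KCL at the drain: ½ k_n (V_GS − V_TN)² = (V_DD − V_GS)/R.
Let x = V_GS − 1. Then 28.7 x² + x − 4.89 = 0, giving x = 0.396 V (positive root), so V_GS = 1.4 V.
I_D = (V_DD − V_GS)/R = (5.89 − 1.4) / 12.6 = 0.357 mA.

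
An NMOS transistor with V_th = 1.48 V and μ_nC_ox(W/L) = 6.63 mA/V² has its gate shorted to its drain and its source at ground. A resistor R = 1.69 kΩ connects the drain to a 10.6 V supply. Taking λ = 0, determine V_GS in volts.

With gate tied to drain, V_GS = V_DS ≥ V_GS − V_th, so the device is in saturation.
KCL at the drain: ½ k_n (V_GS − V_th)² = (V_DD − V_GS)/R.
Let x = V_GS − 1.48. Then 5.6 x² + x − 9.12 = 0, giving x = 1.19 V (positive root), so V_GS = 2.67 V.
I_D = (V_DD − V_GS)/R = (10.6 − 2.67) / 1.69 = 4.69 mA.

V_GS = 2.67 V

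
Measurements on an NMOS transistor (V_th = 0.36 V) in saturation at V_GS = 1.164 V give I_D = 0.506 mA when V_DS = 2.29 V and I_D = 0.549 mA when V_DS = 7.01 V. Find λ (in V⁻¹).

With V_GS fixed, I_D ∝ (1 + λ V_DS) in saturation, so I_D2/I_D1 = (1 + λ V_DS2)/(1 + λ V_DS1).
0.549/0.506 = 1.085 = (1 + 7.01 λ)/(1 + 2.29 λ).
Solving: λ (I_D1 V_DS2 − I_D2 V_DS1) = I_D2 − I_D1, so λ = (0.549 − 0.506) / (0.506 × 7.01 − 0.549 × 2.29) = 0.043 / 2.29 = 0.0188 V⁻¹.

λ = 0.0188 V⁻¹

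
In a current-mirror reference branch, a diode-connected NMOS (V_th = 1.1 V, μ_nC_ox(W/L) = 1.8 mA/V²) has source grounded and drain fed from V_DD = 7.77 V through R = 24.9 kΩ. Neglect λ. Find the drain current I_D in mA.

With gate tied to drain, V_GS = V_DS ≥ V_GS − V_th, so the device is in saturation.
KCL at the drain: ½ k_n (V_GS − V_th)² = (V_DD − V_GS)/R.
Let x = V_GS − 1.1. Then 22.4 x² + x − 6.67 = 0, giving x = 0.524 V (positive root), so V_GS = 1.62 V.
I_D = (V_DD − V_GS)/R = (7.77 − 1.62) / 24.9 = 0.247 mA.

I_D = 0.247 mA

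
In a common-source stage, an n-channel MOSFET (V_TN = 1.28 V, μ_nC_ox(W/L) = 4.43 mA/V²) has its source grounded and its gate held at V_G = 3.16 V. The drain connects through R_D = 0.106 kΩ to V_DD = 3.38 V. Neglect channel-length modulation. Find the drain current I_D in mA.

V_GS = V_G = 3.16 V, so V_ov = 3.16 − 1.28 = 1.88 V.
Assume saturation: I_D = ½ k_n V_ov² = 0.5 × 4.43 × 1.88² = 7.83 mA, giving V_DS = V_DD − I_D R_D = 3.38 − 7.83 × 0.106 = 2.55 V.
V_DS = 2.55 V ≥ V_ov = 1.88 V, confirming saturation.

I_D = 7.83 mA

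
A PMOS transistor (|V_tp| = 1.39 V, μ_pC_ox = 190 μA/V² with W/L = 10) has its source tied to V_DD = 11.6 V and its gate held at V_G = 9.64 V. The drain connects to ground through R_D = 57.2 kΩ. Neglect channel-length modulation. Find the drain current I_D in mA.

I_D = 0.199 mA

V_SG = V_DD − V_G = 11.6 − 9.64 = 1.96 V, so V_ov = 1.96 − 1.39 = 0.57 V.
k_p = μ_pC_ox · (W/L) = 1.9 mA/V².
Assume saturation: I_D = ½ k_p V_ov² = 0.5 × 1.9 × 0.57² = 0.309 mA, giving V_SD = V_DD − I_D R_D = 11.6 − 0.309 × 57.2 = -6.06 V.
But -6.06 V < V_ov = 0.57 V, so the device is actually in triode.
In triode I_D = k_p[V_ov V_SD − ½ V_SD²] and I_D = (V_DD − V_SD)/R_D. Equating: 54.3 V_SD² − 62.95 V_SD + 11.6 = 0, giving V_SD = 0.23 V (the root below V_ov).
I_D = (11.6 − 0.23) / 57.2 = 0.199 mA.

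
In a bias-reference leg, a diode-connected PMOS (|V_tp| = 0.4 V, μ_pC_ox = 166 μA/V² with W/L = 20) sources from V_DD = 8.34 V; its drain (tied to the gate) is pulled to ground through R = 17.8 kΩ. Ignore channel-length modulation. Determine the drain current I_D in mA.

With gate tied to drain, V_SG = V_SD ≥ V_SG − |V_tp|, so the device is in saturation.
k_p = μ_pC_ox · (W/L) = 3.32 mA/V².
KCL at the drain: ½ k_p (V_SG − |V_tp|)² = (V_DD − V_SG)/R.
Let x = V_SG − 0.4. Then 29.5 x² + x − 7.94 = 0, giving x = 0.502 V (positive root), so V_SG = 0.902 V.
I_D = (V_DD − V_SG)/R = (8.34 − 0.902) / 17.8 = 0.418 mA.

I_D = 0.418 mA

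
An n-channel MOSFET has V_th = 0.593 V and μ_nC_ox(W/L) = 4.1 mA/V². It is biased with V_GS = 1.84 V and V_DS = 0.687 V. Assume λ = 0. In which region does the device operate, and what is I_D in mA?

Triode; I_D = 2.54 mA

V_ov = V_GS − V_th = 1.84 − 0.593 = 1.25 V.
Since V_DS = 0.687 V < V_ov = 1.25 V, the device is in the triode region.
I_D = k_n [V_ov · V_DS − ½ V_DS²] = 4.1 × [1.25 × 0.687 − 0.5 × 0.687²] = 2.54 mA.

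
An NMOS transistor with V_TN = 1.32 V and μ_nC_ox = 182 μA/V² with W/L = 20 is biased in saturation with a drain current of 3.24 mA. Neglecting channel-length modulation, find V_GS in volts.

V_GS = 2.65 V

k_n = μ_nC_ox · (W/L) = 3.64 mA/V².
In saturation I_D = ½ k_n (V_GS − V_TN)², so V_GS − V_TN = √(2 I_D / k_n) = √(2 × 3.24 / 3.64) = 1.33 V.
V_GS = 1.32 + 1.33 = 2.65 V.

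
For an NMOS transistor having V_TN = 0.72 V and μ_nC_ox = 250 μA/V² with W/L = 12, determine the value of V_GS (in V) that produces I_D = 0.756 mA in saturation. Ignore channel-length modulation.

k_n = μ_nC_ox · (W/L) = 3 mA/V².
In saturation I_D = ½ k_n (V_GS − V_TN)², so V_GS − V_TN = √(2 I_D / k_n) = √(2 × 0.756 / 3) = 0.71 V.
V_GS = 0.72 + 0.71 = 1.43 V.

V_GS = 1.43 V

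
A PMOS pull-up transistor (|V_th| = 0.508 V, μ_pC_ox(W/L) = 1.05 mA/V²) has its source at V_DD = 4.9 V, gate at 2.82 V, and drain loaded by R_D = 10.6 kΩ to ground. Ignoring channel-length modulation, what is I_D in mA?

I_D = 0.435 mA

V_SG = V_DD − V_G = 4.9 − 2.82 = 2.08 V, so V_ov = 2.08 − 0.508 = 1.57 V.
Assume saturation: I_D = ½ k_p V_ov² = 0.5 × 1.05 × 1.57² = 1.3 mA, giving V_SD = V_DD − I_D R_D = 4.9 − 1.3 × 10.6 = -8.85 V.
But -8.85 V < V_ov = 1.57 V, so the device is actually in triode.
In triode I_D = k_p[V_ov V_SD − ½ V_SD²] and I_D = (V_DD − V_SD)/R_D. Equating: 5.57 V_SD² − 18.5 V_SD + 4.9 = 0, giving V_SD = 0.29 V (the root below V_ov).
I_D = (4.9 − 0.29) / 10.6 = 0.435 mA.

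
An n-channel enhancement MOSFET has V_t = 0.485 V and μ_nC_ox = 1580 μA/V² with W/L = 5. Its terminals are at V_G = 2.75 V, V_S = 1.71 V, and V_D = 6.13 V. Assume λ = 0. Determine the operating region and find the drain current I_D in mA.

V_GS = V_G − V_S = 2.75 − 1.71 = 1.04 V; V_DS = V_D − V_S = 6.13 − 1.71 = 4.42 V.
k_n = μ_nC_ox · (W/L) = 7.9 mA/V².
V_ov = V_GS − V_t = 1.04 − 0.485 = 0.555 V.
Since V_DS = 4.42 V ≥ V_ov = 0.555 V, the device is in saturation.
I_D = ½ k_n V_ov² = 0.5 × 7.9 × 0.555² = 1.22 mA.

Saturation; I_D = 1.22 mA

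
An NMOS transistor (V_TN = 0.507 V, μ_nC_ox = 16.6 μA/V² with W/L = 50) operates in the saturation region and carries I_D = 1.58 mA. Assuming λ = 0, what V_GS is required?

k_n = μ_nC_ox · (W/L) = 0.83 mA/V².
In saturation I_D = ½ k_n (V_GS − V_TN)², so V_GS − V_TN = √(2 I_D / k_n) = √(2 × 1.58 / 0.83) = 1.95 V.
V_GS = 0.507 + 1.95 = 2.46 V.

V_GS = 2.46 V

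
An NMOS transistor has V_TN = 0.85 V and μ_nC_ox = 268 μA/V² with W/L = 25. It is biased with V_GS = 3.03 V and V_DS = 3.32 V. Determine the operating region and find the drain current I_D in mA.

k_n = μ_nC_ox · (W/L) = 6.7 mA/V².
V_ov = V_GS − V_TN = 3.03 − 0.85 = 2.18 V.
Since V_DS = 3.32 V ≥ V_ov = 2.18 V, the device is in saturation.
I_D = ½ k_n V_ov² = 0.5 × 6.7 × 2.18² = 15.9 mA.

Saturation; I_D = 15.9 mA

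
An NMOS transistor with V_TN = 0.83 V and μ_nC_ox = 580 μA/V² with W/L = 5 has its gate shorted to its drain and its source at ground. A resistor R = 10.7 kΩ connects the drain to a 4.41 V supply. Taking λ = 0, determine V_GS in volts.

With gate tied to drain, V_GS = V_DS ≥ V_GS − V_TN, so the device is in saturation.
k_n = μ_nC_ox · (W/L) = 2.9 mA/V².
KCL at the drain: ½ k_n (V_GS − V_TN)² = (V_DD − V_GS)/R.
Let x = V_GS − 0.83. Then 15.5 x² + x − 3.58 = 0, giving x = 0.449 V (positive root), so V_GS = 1.28 V.
I_D = (V_DD − V_GS)/R = (4.41 − 1.28) / 10.7 = 0.293 mA.

V_GS = 1.28 V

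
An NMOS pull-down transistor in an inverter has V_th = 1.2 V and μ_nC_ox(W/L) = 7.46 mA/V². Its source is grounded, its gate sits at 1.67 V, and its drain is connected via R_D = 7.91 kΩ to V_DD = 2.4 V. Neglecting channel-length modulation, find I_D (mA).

V_GS = V_G = 1.67 V, so V_ov = 1.67 − 1.2 = 0.47 V.
Assume saturation: I_D = ½ k_n V_ov² = 0.5 × 7.46 × 0.47² = 0.824 mA, giving V_DS = V_DD − I_D R_D = 2.4 − 0.824 × 7.91 = -4.12 V.
But -4.12 V < V_ov = 0.47 V, so the device is actually in triode.
In triode I_D = k_n[V_ov V_DS − ½ V_DS²] and I_D = (V_DD − V_DS)/R_D. Equating: 29.5 V_DS² − 28.73 V_DS + 2.4 = 0, giving V_DS = 0.0923 V (the root below V_ov).
I_D = (2.4 − 0.0923) / 7.91 = 0.292 mA.

I_D = 0.292 mA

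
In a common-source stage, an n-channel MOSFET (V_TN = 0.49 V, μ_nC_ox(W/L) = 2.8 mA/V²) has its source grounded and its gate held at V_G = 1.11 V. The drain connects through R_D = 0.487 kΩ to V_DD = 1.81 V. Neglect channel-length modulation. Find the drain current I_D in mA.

I_D = 0.538 mA

V_GS = V_G = 1.11 V, so V_ov = 1.11 − 0.49 = 0.62 V.
Assume saturation: I_D = ½ k_n V_ov² = 0.5 × 2.8 × 0.62² = 0.538 mA, giving V_DS = V_DD − I_D R_D = 1.81 − 0.538 × 0.487 = 1.55 V.
V_DS = 1.55 V ≥ V_ov = 0.62 V, confirming saturation.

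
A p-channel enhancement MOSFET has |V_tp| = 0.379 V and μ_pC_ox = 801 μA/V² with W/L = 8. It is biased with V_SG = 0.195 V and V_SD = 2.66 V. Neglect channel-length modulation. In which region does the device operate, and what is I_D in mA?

V_SG = 0.195 V < |V_tp| = 0.379 V, so the transistor is in cutoff.

Cutoff; I_D = 0 mA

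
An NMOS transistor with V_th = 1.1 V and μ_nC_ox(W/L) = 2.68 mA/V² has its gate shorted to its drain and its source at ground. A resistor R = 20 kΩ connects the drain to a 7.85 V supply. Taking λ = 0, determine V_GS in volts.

V_GS = 1.58 V

With gate tied to drain, V_GS = V_DS ≥ V_GS − V_th, so the device is in saturation.
KCL at the drain: ½ k_n (V_GS − V_th)² = (V_DD − V_GS)/R.
Let x = V_GS − 1.1. Then 26.8 x² + x − 6.75 = 0, giving x = 0.484 V (positive root), so V_GS = 1.58 V.
I_D = (V_DD − V_GS)/R = (7.85 − 1.58) / 20 = 0.313 mA.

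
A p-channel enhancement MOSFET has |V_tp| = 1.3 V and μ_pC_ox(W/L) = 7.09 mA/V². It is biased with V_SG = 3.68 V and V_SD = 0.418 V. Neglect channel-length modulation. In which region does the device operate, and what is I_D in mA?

Triode; I_D = 6.43 mA

V_ov = V_SG − |V_tp| = 3.68 − 1.3 = 2.38 V.
Since V_SD = 0.418 V < V_ov = 2.38 V, the device is in the triode region.
I_D = k_p [V_ov · V_SD − ½ V_SD²] = 7.09 × [2.38 × 0.418 − 0.5 × 0.418²] = 6.43 mA.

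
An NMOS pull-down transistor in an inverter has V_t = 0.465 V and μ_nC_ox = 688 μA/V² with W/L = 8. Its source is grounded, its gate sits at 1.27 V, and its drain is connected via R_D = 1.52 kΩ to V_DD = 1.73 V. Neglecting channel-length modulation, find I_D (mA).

V_GS = V_G = 1.27 V, so V_ov = 1.27 − 0.465 = 0.805 V.
k_n = μ_nC_ox · (W/L) = 5.504 mA/V².
Assume saturation: I_D = ½ k_n V_ov² = 0.5 × 5.504 × 0.805² = 1.78 mA, giving V_DS = V_DD − I_D R_D = 1.73 − 1.78 × 1.52 = -0.981 V.
But -0.981 V < V_ov = 0.805 V, so the device is actually in triode.
In triode I_D = k_n[V_ov V_DS − ½ V_DS²] and I_D = (V_DD − V_DS)/R_D. Equating: 4.18 V_DS² − 7.735 V_DS + 1.73 = 0, giving V_DS = 0.26 V (the root below V_ov).
I_D = (1.73 − 0.26) / 1.52 = 0.967 mA.

I_D = 0.967 mA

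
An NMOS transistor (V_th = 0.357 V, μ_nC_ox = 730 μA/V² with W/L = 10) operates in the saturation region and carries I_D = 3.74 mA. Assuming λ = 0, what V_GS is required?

k_n = μ_nC_ox · (W/L) = 7.3 mA/V².
In saturation I_D = ½ k_n (V_GS − V_th)², so V_GS − V_th = √(2 I_D / k_n) = √(2 × 3.74 / 7.3) = 1.01 V.
V_GS = 0.357 + 1.01 = 1.37 V.

V_GS = 1.37 V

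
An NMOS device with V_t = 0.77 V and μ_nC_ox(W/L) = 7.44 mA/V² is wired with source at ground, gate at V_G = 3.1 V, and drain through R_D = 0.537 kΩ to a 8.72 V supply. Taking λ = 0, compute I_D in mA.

I_D = 14.3 mA

V_GS = V_G = 3.1 V, so V_ov = 3.1 − 0.77 = 2.33 V.
Assume saturation: I_D = ½ k_n V_ov² = 0.5 × 7.44 × 2.33² = 20.2 mA, giving V_DS = V_DD − I_D R_D = 8.72 − 20.2 × 0.537 = -2.12 V.
But -2.12 V < V_ov = 2.33 V, so the device is actually in triode.
In triode I_D = k_n[V_ov V_DS − ½ V_DS²] and I_D = (V_DD − V_DS)/R_D. Equating: 2 V_DS² − 10.31 V_DS + 8.72 = 0, giving V_DS = 1.07 V (the root below V_ov).
I_D = (8.72 − 1.07) / 0.537 = 14.3 mA.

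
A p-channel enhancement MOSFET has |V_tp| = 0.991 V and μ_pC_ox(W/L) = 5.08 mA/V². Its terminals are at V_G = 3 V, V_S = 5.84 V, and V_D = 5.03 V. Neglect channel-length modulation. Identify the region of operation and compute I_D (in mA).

Triode; I_D = 5.94 mA

V_SG = V_S − V_G = 5.84 − 3 = 2.84 V; V_SD = V_S − V_D = 5.84 − 5.03 = 0.81 V.
V_ov = V_SG − |V_tp| = 2.84 − 0.991 = 1.85 V.
Since V_SD = 0.81 V < V_ov = 1.85 V, the device is in the triode region.
I_D = k_p [V_ov · V_SD − ½ V_SD²] = 5.08 × [1.85 × 0.81 − 0.5 × 0.81²] = 5.94 mA.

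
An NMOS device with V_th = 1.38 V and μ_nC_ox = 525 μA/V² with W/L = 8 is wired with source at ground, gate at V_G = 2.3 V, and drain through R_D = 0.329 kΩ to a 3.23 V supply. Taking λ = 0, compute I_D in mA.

V_GS = V_G = 2.3 V, so V_ov = 2.3 − 1.38 = 0.92 V.
k_n = μ_nC_ox · (W/L) = 4.2 mA/V².
Assume saturation: I_D = ½ k_n V_ov² = 0.5 × 4.2 × 0.92² = 1.78 mA, giving V_DS = V_DD − I_D R_D = 3.23 − 1.78 × 0.329 = 2.65 V.
V_DS = 2.65 V ≥ V_ov = 0.92 V, confirming saturation.

I_D = 1.78 mA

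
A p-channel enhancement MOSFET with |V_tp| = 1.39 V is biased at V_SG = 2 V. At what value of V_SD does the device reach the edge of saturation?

The boundary between triode and saturation is V_SD = V_SG − |V_tp| = V_ov.
V_ov = 2 − 1.39 = 0.61 V.

V_SD,sat = 0.610 V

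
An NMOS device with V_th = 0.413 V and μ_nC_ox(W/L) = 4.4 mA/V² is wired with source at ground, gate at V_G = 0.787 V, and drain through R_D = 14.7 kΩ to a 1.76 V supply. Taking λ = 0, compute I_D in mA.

V_GS = V_G = 0.787 V, so V_ov = 0.787 − 0.413 = 0.374 V.
Assume saturation: I_D = ½ k_n V_ov² = 0.5 × 4.4 × 0.374² = 0.308 mA, giving V_DS = V_DD − I_D R_D = 1.76 − 0.308 × 14.7 = -2.76 V.
But -2.76 V < V_ov = 0.374 V, so the device is actually in triode.
In triode I_D = k_n[V_ov V_DS − ½ V_DS²] and I_D = (V_DD − V_DS)/R_D. Equating: 32.3 V_DS² − 25.19 V_DS + 1.76 = 0, giving V_DS = 0.0776 V (the root below V_ov).
I_D = (1.76 − 0.0776) / 14.7 = 0.114 mA.

I_D = 0.114 mA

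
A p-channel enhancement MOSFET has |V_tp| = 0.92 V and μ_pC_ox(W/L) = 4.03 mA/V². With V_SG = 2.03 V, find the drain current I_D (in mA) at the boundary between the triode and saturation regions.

I_D = 2.48 mA

At the boundary V_SD = V_ov = V_SG − |V_tp| = 2.03 − 0.92 = 1.11 V.
I_D = ½ k_p V_ov² = 0.5 × 4.03 × 1.11² = 2.48 mA.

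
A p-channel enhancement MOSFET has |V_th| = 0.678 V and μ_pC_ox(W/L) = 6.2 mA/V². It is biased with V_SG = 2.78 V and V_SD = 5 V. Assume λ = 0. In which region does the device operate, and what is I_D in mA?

Saturation; I_D = 13.7 mA

V_ov = V_SG − |V_th| = 2.78 − 0.678 = 2.1 V.
Since V_SD = 5 V ≥ V_ov = 2.1 V, the device is in saturation.
I_D = ½ k_p V_ov² = 0.5 × 6.2 × 2.1² = 13.7 mA.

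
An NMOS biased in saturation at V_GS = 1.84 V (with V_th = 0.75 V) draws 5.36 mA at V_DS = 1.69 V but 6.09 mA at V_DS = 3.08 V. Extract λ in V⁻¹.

λ = 0.117 V⁻¹

With V_GS fixed, I_D ∝ (1 + λ V_DS) in saturation, so I_D2/I_D1 = (1 + λ V_DS2)/(1 + λ V_DS1).
6.09/5.36 = 1.136 = (1 + 3.08 λ)/(1 + 1.69 λ).
Solving: λ (I_D1 V_DS2 − I_D2 V_DS1) = I_D2 − I_D1, so λ = (6.09 − 5.36) / (5.36 × 3.08 − 6.09 × 1.69) = 0.73 / 6.22 = 0.117 V⁻¹.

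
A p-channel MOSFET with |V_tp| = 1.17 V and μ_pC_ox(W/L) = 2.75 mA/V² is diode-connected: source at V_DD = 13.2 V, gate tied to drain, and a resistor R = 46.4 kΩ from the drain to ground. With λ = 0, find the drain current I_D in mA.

I_D = 0.250 mA

With gate tied to drain, V_SG = V_SD ≥ V_SG − |V_tp|, so the device is in saturation.
KCL at the drain: ½ k_p (V_SG − |V_tp|)² = (V_DD − V_SG)/R.
Let x = V_SG − 1.17. Then 63.8 x² + x − 12.03 = 0, giving x = 0.426 V (positive root), so V_SG = 1.6 V.
I_D = (V_DD − V_SG)/R = (13.2 − 1.6) / 46.4 = 0.25 mA.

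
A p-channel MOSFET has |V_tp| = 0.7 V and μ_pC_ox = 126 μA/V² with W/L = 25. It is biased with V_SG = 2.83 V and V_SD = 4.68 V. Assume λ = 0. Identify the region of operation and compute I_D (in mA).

k_p = μ_pC_ox · (W/L) = 3.15 mA/V².
V_ov = V_SG − |V_tp| = 2.83 − 0.7 = 2.13 V.
Since V_SD = 4.68 V ≥ V_ov = 2.13 V, the device is in saturation.
I_D = ½ k_p V_ov² = 0.5 × 3.15 × 2.13² = 7.15 mA.

Saturation; I_D = 7.15 mA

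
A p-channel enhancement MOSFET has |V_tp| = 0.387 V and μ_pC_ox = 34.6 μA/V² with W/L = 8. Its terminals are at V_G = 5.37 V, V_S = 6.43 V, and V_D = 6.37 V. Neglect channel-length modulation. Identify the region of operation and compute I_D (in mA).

V_SG = V_S − V_G = 6.43 − 5.37 = 1.06 V; V_SD = V_S − V_D = 6.43 − 6.37 = 0.06 V.
k_p = μ_pC_ox · (W/L) = 0.2768 mA/V².
V_ov = V_SG − |V_tp| = 1.06 − 0.387 = 0.673 V.
Since V_SD = 0.06 V < V_ov = 0.673 V, the device is in the triode region.
I_D = k_p [V_ov · V_SD − ½ V_SD²] = 0.2768 × [0.673 × 0.06 − 0.5 × 0.06²] = 0.0107 mA.

Triode; I_D = 0.0107 mA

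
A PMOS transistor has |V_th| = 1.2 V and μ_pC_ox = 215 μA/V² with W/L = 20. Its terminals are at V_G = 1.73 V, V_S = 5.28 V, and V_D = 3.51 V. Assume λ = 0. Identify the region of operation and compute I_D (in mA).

V_SG = V_S − V_G = 5.28 − 1.73 = 3.55 V; V_SD = V_S − V_D = 5.28 − 3.51 = 1.77 V.
k_p = μ_pC_ox · (W/L) = 4.3 mA/V².
V_ov = V_SG − |V_th| = 3.55 − 1.2 = 2.35 V.
Since V_SD = 1.77 V < V_ov = 2.35 V, the device is in the triode region.
I_D = k_p [V_ov · V_SD − ½ V_SD²] = 4.3 × [2.35 × 1.77 − 0.5 × 1.77²] = 11.2 mA.

Triode; I_D = 11.2 mA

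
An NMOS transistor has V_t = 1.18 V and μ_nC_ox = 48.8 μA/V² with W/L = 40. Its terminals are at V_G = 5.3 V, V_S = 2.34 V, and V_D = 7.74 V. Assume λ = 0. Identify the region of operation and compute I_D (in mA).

V_GS = V_G − V_S = 5.3 − 2.34 = 2.96 V; V_DS = V_D − V_S = 7.74 − 2.34 = 5.4 V.
k_n = μ_nC_ox · (W/L) = 1.952 mA/V².
V_ov = V_GS − V_t = 2.96 − 1.18 = 1.78 V.
Since V_DS = 5.4 V ≥ V_ov = 1.78 V, the device is in saturation.
I_D = ½ k_n V_ov² = 0.5 × 1.952 × 1.78² = 3.09 mA.

Saturation; I_D = 3.09 mA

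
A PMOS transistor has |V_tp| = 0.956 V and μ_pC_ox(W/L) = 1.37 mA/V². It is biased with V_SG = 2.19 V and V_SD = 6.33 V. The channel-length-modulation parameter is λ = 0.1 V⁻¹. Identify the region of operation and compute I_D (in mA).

V_ov = V_SG − |V_tp| = 2.19 − 0.956 = 1.23 V.
Since V_SD = 6.33 V ≥ V_ov = 1.23 V, the device is in saturation.
I_D = ½ k_p V_ov² (1 + λ V_SD) = 0.5 × 1.37 × 1.23² × (1 + 0.1 × 6.33) = 1.7 mA.

Saturation; I_D = 1.70 mA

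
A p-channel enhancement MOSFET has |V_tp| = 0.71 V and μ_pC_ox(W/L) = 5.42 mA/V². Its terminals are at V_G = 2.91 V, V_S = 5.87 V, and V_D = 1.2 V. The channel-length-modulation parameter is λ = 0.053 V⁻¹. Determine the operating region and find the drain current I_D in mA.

Saturation; I_D = 17.1 mA

V_SG = V_S − V_G = 5.87 − 2.91 = 2.96 V; V_SD = V_S − V_D = 5.87 − 1.2 = 4.67 V.
V_ov = V_SG − |V_tp| = 2.96 − 0.71 = 2.25 V.
Since V_SD = 4.67 V ≥ V_ov = 2.25 V, the device is in saturation.
I_D = ½ k_p V_ov² (1 + λ V_SD) = 0.5 × 5.42 × 2.25² × (1 + 0.053 × 4.67) = 17.1 mA.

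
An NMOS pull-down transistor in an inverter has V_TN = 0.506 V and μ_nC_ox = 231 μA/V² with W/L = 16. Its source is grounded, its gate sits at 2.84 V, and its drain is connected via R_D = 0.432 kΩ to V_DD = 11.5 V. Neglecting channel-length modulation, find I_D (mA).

V_GS = V_G = 2.84 V, so V_ov = 2.84 − 0.506 = 2.33 V.
k_n = μ_nC_ox · (W/L) = 3.696 mA/V².
Assume saturation: I_D = ½ k_n V_ov² = 0.5 × 3.696 × 2.33² = 10.1 mA, giving V_DS = V_DD − I_D R_D = 11.5 − 10.1 × 0.432 = 7.15 V.
V_DS = 7.15 V ≥ V_ov = 2.33 V, confirming saturation.

I_D = 10.1 mA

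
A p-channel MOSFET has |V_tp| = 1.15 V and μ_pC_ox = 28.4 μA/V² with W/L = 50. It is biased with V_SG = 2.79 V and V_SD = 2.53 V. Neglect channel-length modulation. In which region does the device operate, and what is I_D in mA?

Saturation; I_D = 1.91 mA

k_p = μ_pC_ox · (W/L) = 1.42 mA/V².
V_ov = V_SG − |V_tp| = 2.79 − 1.15 = 1.64 V.
Since V_SD = 2.53 V ≥ V_ov = 1.64 V, the device is in saturation.
I_D = ½ k_p V_ov² = 0.5 × 1.42 × 1.64² = 1.91 mA.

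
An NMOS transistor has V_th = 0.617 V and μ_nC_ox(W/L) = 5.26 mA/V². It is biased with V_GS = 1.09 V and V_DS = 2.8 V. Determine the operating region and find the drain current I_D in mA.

Saturation; I_D = 0.588 mA

V_ov = V_GS − V_th = 1.09 − 0.617 = 0.473 V.
Since V_DS = 2.8 V ≥ V_ov = 0.473 V, the device is in saturation.
I_D = ½ k_n V_ov² = 0.5 × 5.26 × 0.473² = 0.588 mA.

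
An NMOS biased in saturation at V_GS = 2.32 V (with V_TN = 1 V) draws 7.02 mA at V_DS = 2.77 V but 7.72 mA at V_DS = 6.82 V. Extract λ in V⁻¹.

With V_GS fixed, I_D ∝ (1 + λ V_DS) in saturation, so I_D2/I_D1 = (1 + λ V_DS2)/(1 + λ V_DS1).
7.72/7.02 = 1.1 = (1 + 6.82 λ)/(1 + 2.77 λ).
Solving: λ (I_D1 V_DS2 − I_D2 V_DS1) = I_D2 − I_D1, so λ = (7.72 − 7.02) / (7.02 × 6.82 − 7.72 × 2.77) = 0.7 / 26.5 = 0.0264 V⁻¹.

λ = 0.0264 V⁻¹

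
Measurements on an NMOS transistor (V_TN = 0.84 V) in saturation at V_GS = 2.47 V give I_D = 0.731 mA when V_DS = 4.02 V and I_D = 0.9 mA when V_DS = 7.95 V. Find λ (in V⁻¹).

With V_GS fixed, I_D ∝ (1 + λ V_DS) in saturation, so I_D2/I_D1 = (1 + λ V_DS2)/(1 + λ V_DS1).
0.9/0.731 = 1.231 = (1 + 7.95 λ)/(1 + 4.02 λ).
Solving: λ (I_D1 V_DS2 − I_D2 V_DS1) = I_D2 − I_D1, so λ = (0.9 − 0.731) / (0.731 × 7.95 − 0.9 × 4.02) = 0.169 / 2.19 = 0.077 V⁻¹.

λ = 0.0770 V⁻¹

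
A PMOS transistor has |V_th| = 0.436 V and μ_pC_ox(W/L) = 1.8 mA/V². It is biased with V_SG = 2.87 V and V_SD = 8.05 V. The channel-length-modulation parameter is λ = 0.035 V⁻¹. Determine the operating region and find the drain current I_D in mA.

Saturation; I_D = 6.83 mA

V_ov = V_SG − |V_th| = 2.87 − 0.436 = 2.43 V.
Since V_SD = 8.05 V ≥ V_ov = 2.43 V, the device is in saturation.
I_D = ½ k_p V_ov² (1 + λ V_SD) = 0.5 × 1.8 × 2.43² × (1 + 0.035 × 8.05) = 6.83 mA.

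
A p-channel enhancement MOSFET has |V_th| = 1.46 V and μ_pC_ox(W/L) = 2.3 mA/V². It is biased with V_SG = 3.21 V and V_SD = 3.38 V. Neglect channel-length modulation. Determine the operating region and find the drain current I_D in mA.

V_ov = V_SG − |V_th| = 3.21 − 1.46 = 1.75 V.
Since V_SD = 3.38 V ≥ V_ov = 1.75 V, the device is in saturation.
I_D = ½ k_p V_ov² = 0.5 × 2.3 × 1.75² = 3.52 mA.

Saturation; I_D = 3.52 mA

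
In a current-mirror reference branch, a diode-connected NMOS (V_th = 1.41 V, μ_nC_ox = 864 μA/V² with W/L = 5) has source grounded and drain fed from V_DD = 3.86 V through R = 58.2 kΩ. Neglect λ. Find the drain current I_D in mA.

I_D = 0.0398 mA

With gate tied to drain, V_GS = V_DS ≥ V_GS − V_th, so the device is in saturation.
k_n = μ_nC_ox · (W/L) = 4.32 mA/V².
KCL at the drain: ½ k_n (V_GS − V_th)² = (V_DD − V_GS)/R.
Let x = V_GS − 1.41. Then 126 x² + x − 2.45 = 0, giving x = 0.136 V (positive root), so V_GS = 1.55 V.
I_D = (V_DD − V_GS)/R = (3.86 − 1.55) / 58.2 = 0.0398 mA.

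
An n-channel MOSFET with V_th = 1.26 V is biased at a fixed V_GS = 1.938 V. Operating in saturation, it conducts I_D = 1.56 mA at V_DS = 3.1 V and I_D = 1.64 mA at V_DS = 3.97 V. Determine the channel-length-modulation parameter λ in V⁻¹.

With V_GS fixed, I_D ∝ (1 + λ V_DS) in saturation, so I_D2/I_D1 = (1 + λ V_DS2)/(1 + λ V_DS1).
1.64/1.56 = 1.051 = (1 + 3.97 λ)/(1 + 3.1 λ).
Solving: λ (I_D1 V_DS2 − I_D2 V_DS1) = I_D2 − I_D1, so λ = (1.64 − 1.56) / (1.56 × 3.97 − 1.64 × 3.1) = 0.08 / 1.11 = 0.0721 V⁻¹.

λ = 0.0721 V⁻¹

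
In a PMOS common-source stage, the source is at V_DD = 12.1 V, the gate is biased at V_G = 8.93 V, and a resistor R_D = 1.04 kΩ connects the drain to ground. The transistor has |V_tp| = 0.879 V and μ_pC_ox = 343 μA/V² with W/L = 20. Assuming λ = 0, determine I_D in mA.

V_SG = V_DD − V_G = 12.1 − 8.93 = 3.17 V, so V_ov = 3.17 − 0.879 = 2.29 V.
k_p = μ_pC_ox · (W/L) = 6.86 mA/V².
Assume saturation: I_D = ½ k_p V_ov² = 0.5 × 6.86 × 2.29² = 18 mA, giving V_SD = V_DD − I_D R_D = 12.1 − 18 × 1.04 = -6.62 V.
But -6.62 V < V_ov = 2.29 V, so the device is actually in triode.
In triode I_D = k_p[V_ov V_SD − ½ V_SD²] and I_D = (V_DD − V_SD)/R_D. Equating: 3.57 V_SD² − 17.34 V_SD + 12.1 = 0, giving V_SD = 0.844 V (the root below V_ov).
I_D = (12.1 − 0.844) / 1.04 = 10.8 mA.

I_D = 10.8 mA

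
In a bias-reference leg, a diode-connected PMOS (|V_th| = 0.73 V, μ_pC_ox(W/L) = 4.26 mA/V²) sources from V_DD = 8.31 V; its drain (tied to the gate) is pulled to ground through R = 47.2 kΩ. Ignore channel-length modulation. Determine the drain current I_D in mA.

With gate tied to drain, V_SG = V_SD ≥ V_SG − |V_th|, so the device is in saturation.
KCL at the drain: ½ k_p (V_SG − |V_th|)² = (V_DD − V_SG)/R.
Let x = V_SG − 0.73. Then 101 x² + x − 7.58 = 0, giving x = 0.27 V (positive root), so V_SG = 1 V.
I_D = (V_DD − V_SG)/R = (8.31 − 1) / 47.2 = 0.155 mA.

I_D = 0.155 mA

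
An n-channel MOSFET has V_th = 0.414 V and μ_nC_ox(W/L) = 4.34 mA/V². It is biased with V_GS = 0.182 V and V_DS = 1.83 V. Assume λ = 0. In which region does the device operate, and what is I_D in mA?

V_GS = 0.182 V < V_th = 0.414 V, so the transistor is in cutoff.

Cutoff; I_D = 0 mA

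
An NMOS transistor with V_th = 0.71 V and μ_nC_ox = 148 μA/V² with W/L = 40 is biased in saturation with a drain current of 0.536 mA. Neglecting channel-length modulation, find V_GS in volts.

k_n = μ_nC_ox · (W/L) = 5.92 mA/V².
In saturation I_D = ½ k_n (V_GS − V_th)², so V_GS − V_th = √(2 I_D / k_n) = √(2 × 0.536 / 5.92) = 0.426 V.
V_GS = 0.71 + 0.426 = 1.14 V.

V_GS = 1.14 V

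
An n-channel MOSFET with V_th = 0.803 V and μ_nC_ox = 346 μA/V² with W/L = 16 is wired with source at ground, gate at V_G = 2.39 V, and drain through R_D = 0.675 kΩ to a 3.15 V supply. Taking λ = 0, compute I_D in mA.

I_D = 3.88 mA

V_GS = V_G = 2.39 V, so V_ov = 2.39 − 0.803 = 1.59 V.
k_n = μ_nC_ox · (W/L) = 5.536 mA/V².
Assume saturation: I_D = ½ k_n V_ov² = 0.5 × 5.536 × 1.59² = 6.97 mA, giving V_DS = V_DD − I_D R_D = 3.15 − 6.97 × 0.675 = -1.56 V.
But -1.56 V < V_ov = 1.59 V, so the device is actually in triode.
In triode I_D = k_n[V_ov V_DS − ½ V_DS²] and I_D = (V_DD − V_DS)/R_D. Equating: 1.87 V_DS² − 6.93 V_DS + 3.15 = 0, giving V_DS = 0.53 V (the root below V_ov).
I_D = (3.15 − 0.53) / 0.675 = 3.88 mA.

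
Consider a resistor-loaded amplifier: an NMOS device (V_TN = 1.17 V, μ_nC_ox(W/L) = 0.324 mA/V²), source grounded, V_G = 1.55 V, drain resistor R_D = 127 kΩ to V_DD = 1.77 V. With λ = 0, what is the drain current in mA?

I_D = 0.0129 mA

V_GS = V_G = 1.55 V, so V_ov = 1.55 − 1.17 = 0.38 V.
Assume saturation: I_D = ½ k_n V_ov² = 0.5 × 0.324 × 0.38² = 0.0234 mA, giving V_DS = V_DD − I_D R_D = 1.77 − 0.0234 × 127 = -1.2 V.
But -1.2 V < V_ov = 0.38 V, so the device is actually in triode.
In triode I_D = k_n[V_ov V_DS − ½ V_DS²] and I_D = (V_DD − V_DS)/R_D. Equating: 20.6 V_DS² − 16.64 V_DS + 1.77 = 0, giving V_DS = 0.126 V (the root below V_ov).
I_D = (1.77 − 0.126) / 127 = 0.0129 mA.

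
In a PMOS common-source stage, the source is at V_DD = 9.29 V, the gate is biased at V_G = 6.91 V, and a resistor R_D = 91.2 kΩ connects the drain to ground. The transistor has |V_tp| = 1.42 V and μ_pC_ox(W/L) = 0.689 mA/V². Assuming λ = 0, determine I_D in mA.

I_D = 0.100 mA

V_SG = V_DD − V_G = 9.29 − 6.91 = 2.38 V, so V_ov = 2.38 − 1.42 = 0.96 V.
Assume saturation: I_D = ½ k_p V_ov² = 0.5 × 0.689 × 0.96² = 0.317 mA, giving V_SD = V_DD − I_D R_D = 9.29 − 0.317 × 91.2 = -19.7 V.
But -19.7 V < V_ov = 0.96 V, so the device is actually in triode.
In triode I_D = k_p[V_ov V_SD − ½ V_SD²] and I_D = (V_DD − V_SD)/R_D. Equating: 31.4 V_SD² − 61.32 V_SD + 9.29 = 0, giving V_SD = 0.166 V (the root below V_ov).
I_D = (9.29 − 0.166) / 91.2 = 0.1 mA.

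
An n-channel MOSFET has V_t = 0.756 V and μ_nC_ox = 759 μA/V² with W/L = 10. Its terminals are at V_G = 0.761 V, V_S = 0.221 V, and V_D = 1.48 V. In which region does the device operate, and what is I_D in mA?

Cutoff; I_D = 0 mA

V_GS = V_G − V_S = 0.761 − 0.221 = 0.54 V; V_DS = V_D − V_S = 1.48 − 0.221 = 1.26 V.
V_GS = 0.54 V < V_t = 0.756 V, so the transistor is in cutoff.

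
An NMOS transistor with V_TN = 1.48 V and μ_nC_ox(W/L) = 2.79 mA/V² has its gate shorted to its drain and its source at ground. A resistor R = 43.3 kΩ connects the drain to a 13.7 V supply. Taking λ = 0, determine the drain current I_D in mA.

With gate tied to drain, V_GS = V_DS ≥ V_GS − V_TN, so the device is in saturation.
KCL at the drain: ½ k_n (V_GS − V_TN)² = (V_DD − V_GS)/R.
Let x = V_GS − 1.48. Then 60.4 x² + x − 12.22 = 0, giving x = 0.442 V (positive root), so V_GS = 1.92 V.
I_D = (V_DD − V_GS)/R = (13.7 − 1.92) / 43.3 = 0.272 mA.

I_D = 0.272 mA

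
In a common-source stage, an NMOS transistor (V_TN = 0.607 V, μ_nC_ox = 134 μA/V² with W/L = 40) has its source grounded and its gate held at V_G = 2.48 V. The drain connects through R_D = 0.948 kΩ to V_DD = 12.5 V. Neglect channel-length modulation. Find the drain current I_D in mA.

V_GS = V_G = 2.48 V, so V_ov = 2.48 − 0.607 = 1.87 V.
k_n = μ_nC_ox · (W/L) = 5.36 mA/V².
Assume saturation: I_D = ½ k_n V_ov² = 0.5 × 5.36 × 1.87² = 9.4 mA, giving V_DS = V_DD − I_D R_D = 12.5 − 9.4 × 0.948 = 3.59 V.
V_DS = 3.59 V ≥ V_ov = 1.87 V, confirming saturation.

I_D = 9.40 mA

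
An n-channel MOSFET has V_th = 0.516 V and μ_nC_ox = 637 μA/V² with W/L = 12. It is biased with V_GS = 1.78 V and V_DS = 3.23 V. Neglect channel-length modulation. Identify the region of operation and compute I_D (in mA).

k_n = μ_nC_ox · (W/L) = 7.644 mA/V².
V_ov = V_GS − V_th = 1.78 − 0.516 = 1.26 V.
Since V_DS = 3.23 V ≥ V_ov = 1.26 V, the device is in saturation.
I_D = ½ k_n V_ov² = 0.5 × 7.644 × 1.26² = 6.11 mA.

Saturation; I_D = 6.11 mA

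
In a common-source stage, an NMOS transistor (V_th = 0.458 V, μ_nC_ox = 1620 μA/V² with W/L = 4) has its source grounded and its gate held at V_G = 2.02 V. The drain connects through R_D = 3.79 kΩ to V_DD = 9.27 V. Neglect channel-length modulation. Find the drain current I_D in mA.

V_GS = V_G = 2.02 V, so V_ov = 2.02 − 0.458 = 1.56 V.
k_n = μ_nC_ox · (W/L) = 6.48 mA/V².
Assume saturation: I_D = ½ k_n V_ov² = 0.5 × 6.48 × 1.56² = 7.91 mA, giving V_DS = V_DD − I_D R_D = 9.27 − 7.91 × 3.79 = -20.7 V.
But -20.7 V < V_ov = 1.56 V, so the device is actually in triode.
In triode I_D = k_n[V_ov V_DS − ½ V_DS²] and I_D = (V_DD − V_DS)/R_D. Equating: 12.3 V_DS² − 39.36 V_DS + 9.27 = 0, giving V_DS = 0.256 V (the root below V_ov).
I_D = (9.27 − 0.256) / 3.79 = 2.38 mA.

I_D = 2.38 mA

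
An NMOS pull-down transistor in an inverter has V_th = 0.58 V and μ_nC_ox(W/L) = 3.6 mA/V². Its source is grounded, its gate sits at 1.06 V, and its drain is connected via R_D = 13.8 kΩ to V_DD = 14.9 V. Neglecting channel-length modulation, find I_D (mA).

I_D = 0.415 mA

V_GS = V_G = 1.06 V, so V_ov = 1.06 − 0.58 = 0.48 V.
Assume saturation: I_D = ½ k_n V_ov² = 0.5 × 3.6 × 0.48² = 0.415 mA, giving V_DS = V_DD − I_D R_D = 14.9 − 0.415 × 13.8 = 9.18 V.
V_DS = 9.18 V ≥ V_ov = 0.48 V, confirming saturation.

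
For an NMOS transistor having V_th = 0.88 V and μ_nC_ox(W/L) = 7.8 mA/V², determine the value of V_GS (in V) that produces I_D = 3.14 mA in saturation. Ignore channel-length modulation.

In saturation I_D = ½ k_n (V_GS − V_th)², so V_GS − V_th = √(2 I_D / k_n) = √(2 × 3.14 / 7.8) = 0.897 V.
V_GS = 0.88 + 0.897 = 1.78 V.

V_GS = 1.78 V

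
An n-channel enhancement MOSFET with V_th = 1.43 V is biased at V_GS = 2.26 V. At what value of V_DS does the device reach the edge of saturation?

V_DS,sat = 0.830 V

The boundary between triode and saturation is V_DS = V_GS − V_th = V_ov.
V_ov = 2.26 − 1.43 = 0.83 V.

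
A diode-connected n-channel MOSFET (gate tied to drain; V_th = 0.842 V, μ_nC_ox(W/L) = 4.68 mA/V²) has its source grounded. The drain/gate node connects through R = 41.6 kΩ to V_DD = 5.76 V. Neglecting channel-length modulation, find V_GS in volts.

With gate tied to drain, V_GS = V_DS ≥ V_GS − V_th, so the device is in saturation.
KCL at the drain: ½ k_n (V_GS − V_th)² = (V_DD − V_GS)/R.
Let x = V_GS − 0.842. Then 97.3 x² + x − 4.918 = 0, giving x = 0.22 V (positive root), so V_GS = 1.06 V.
I_D = (V_DD − V_GS)/R = (5.76 − 1.06) / 41.6 = 0.113 mA.

V_GS = 1.06 V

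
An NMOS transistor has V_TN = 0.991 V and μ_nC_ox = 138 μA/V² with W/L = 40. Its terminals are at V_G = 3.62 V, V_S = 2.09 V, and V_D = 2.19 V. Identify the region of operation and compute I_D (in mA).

Triode; I_D = 0.270 mA

V_GS = V_G − V_S = 3.62 − 2.09 = 1.53 V; V_DS = V_D − V_S = 2.19 − 2.09 = 0.1 V.
k_n = μ_nC_ox · (W/L) = 5.52 mA/V².
V_ov = V_GS − V_TN = 1.53 − 0.991 = 0.539 V.
Since V_DS = 0.1 V < V_ov = 0.539 V, the device is in the triode region.
I_D = k_n [V_ov · V_DS − ½ V_DS²] = 5.52 × [0.539 × 0.1 − 0.5 × 0.1²] = 0.27 mA.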